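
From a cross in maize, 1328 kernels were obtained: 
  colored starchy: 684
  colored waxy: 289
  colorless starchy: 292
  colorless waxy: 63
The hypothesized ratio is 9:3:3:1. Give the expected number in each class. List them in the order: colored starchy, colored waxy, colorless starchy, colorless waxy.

747, 249, 249, 83

The 9:3:3:1 ratio has 16 parts, so with N = 1328 the expected counts are:
  colored starchy: 1328 × 9/16 = 747
  colored waxy: 1328 × 3/16 = 249
  colorless starchy: 1328 × 3/16 = 249
  colorless waxy: 1328 × 1/16 = 83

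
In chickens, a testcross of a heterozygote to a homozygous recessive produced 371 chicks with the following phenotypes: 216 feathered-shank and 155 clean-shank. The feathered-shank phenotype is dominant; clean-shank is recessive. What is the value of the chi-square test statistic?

10.030

A testcross of a heterozygote (Aa × aa) gives a 1:1 phenotypic ratio.
Under the 1:1 hypothesis (Σ ratio = 2, N = 371):
  feathered-shank: 371 × 1/2 = 185.5
  clean-shank: 371 × 1/2 = 185.5
χ² = Σ (O − E)² / E
  feathered-shank: (216 − 185.5)² / 185.5 = 5.0148
  clean-shank: (155 − 185.5)² / 185.5 = 5.0148
χ² = 5.0148 + 5.0148 = 10.0296 ≈ 10.030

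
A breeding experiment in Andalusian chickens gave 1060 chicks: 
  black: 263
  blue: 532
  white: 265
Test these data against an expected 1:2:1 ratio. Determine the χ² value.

The 1:2:1 ratio has 4 parts, so with N = 1060 the expected counts are:
  black: 1060 × 1/4 = 265
  blue: 1060 × 2/4 = 530
  white: 1060 × 1/4 = 265
χ² = Σ (O − E)² / E
  black: (263 − 265)² / 265 = 0.0151
  blue: (532 − 530)² / 530 = 0.0075
  white: (265 − 265)² / 265 = 0.0000
χ² = 0.0151 + 0.0075 + 0.0000 = 0.0226 ≈ 0.023

0.023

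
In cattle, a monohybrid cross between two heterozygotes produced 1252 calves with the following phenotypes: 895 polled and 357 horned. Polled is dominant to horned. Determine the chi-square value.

For a monohybrid cross between heterozygotes with complete dominance, the expected phenotypic ratio is 3:1.
The 3:1 ratio has 4 parts, so with N = 1252 the expected counts are:
  polled: 1252 × 3/4 = 939
  horned: 1252 × 1/4 = 313
χ² = Σ (O − E)² / E
  polled: (895 − 939)² / 939 = 2.0618
  horned: (357 − 313)² / 313 = 6.1853
χ² = 2.0618 + 6.1853 = 8.2471 ≈ 8.247

8.247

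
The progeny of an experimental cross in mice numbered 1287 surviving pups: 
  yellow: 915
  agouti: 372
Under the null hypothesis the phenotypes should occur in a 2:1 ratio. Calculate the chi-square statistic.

Under the 2:1 hypothesis (Σ ratio = 3, N = 1287):
  yellow: 1287 × 2/3 = 858
  agouti: 1287 × 1/3 = 429
χ² = Σ (O − E)² / E
  yellow: (915 − 858)² / 858 = 3.7867
  agouti: (372 − 429)² / 429 = 7.5734
χ² = 3.7867 + 7.5734 = 11.3601 ≈ 11.360

11.360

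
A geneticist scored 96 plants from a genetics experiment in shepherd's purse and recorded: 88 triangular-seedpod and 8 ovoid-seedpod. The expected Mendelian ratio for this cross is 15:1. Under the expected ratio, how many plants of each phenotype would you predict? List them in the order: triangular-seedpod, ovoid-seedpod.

Expected counts for N = 96 under a 15:1 ratio (total parts = 16):
  triangular-seedpod: 96 × 15/16 = 90
  ovoid-seedpod: 96 × 1/16 = 6

90, 6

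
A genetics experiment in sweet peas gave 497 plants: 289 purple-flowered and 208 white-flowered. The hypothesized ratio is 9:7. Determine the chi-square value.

Total ratio parts = 16. Expected numbers out of 497:
  purple-flowered: 497 × 9/16 = 279.5625
  white-flowered: 497 × 7/16 = 217.4375
χ² = Σ (O − E)² / E
  purple-flowered: (289 − 279.5625)² / 279.5625 = 0.3186
  white-flowered: (208 − 217.4375)² / 217.4375 = 0.4096
χ² = 0.3186 + 0.4096 = 0.7282 ≈ 0.728

0.728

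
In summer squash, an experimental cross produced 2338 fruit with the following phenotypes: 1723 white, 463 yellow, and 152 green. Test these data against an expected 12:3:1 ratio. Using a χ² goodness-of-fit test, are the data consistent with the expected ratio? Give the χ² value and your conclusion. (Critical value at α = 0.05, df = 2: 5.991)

2.150; consistent

Under the 12:3:1 hypothesis (Σ ratio = 16, N = 2338):
  white: 2338 × 12/16 = 1753.5
  yellow: 2338 × 3/16 = 438.375
  green: 2338 × 1/16 = 146.125
χ² = Σ (O − E)² / E
  white: (1723 − 1753.5)² / 1753.5 = 0.5305
  yellow: (463 − 438.375)² / 438.375 = 1.3833
  green: (152 − 146.125)² / 146.125 = 0.2362
χ² = 0.5305 + 1.3833 + 0.2362 = 2.150
Degrees of freedom = 3 − 1 = 2; critical value at α = 0.05 is 5.991.
Since 2.150 < 5.991, we fail to reject the null hypothesis — the data are consistent with the 12:3:1 ratio.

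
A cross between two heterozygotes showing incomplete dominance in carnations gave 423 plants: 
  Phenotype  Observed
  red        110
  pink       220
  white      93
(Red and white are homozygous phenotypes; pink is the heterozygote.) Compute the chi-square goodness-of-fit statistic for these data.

2.050

With incomplete dominance, a heterozygote × heterozygote cross gives a 1:2:1 phenotypic ratio.
Expected counts for N = 423 under a 1:2:1 ratio (total parts = 4):
  red: 423 × 1/4 = 105.75
  pink: 423 × 2/4 = 211.5
  white: 423 × 1/4 = 105.75
χ² = Σ (O − E)² / E
  red: (110 − 105.75)² / 105.75 = 0.1708
  pink: (220 − 211.5)² / 211.5 = 0.3416
  white: (93 − 105.75)² / 105.75 = 1.5372
χ² = 0.1708 + 0.3416 + 1.5372 = 2.0496 ≈ 2.050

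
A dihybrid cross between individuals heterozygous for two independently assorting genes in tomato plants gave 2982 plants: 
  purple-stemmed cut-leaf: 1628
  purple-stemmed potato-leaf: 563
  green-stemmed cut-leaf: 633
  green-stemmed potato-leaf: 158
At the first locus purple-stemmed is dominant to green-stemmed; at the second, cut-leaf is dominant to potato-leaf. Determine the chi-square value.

A dihybrid F₂ with independent assortment and complete dominance at both loci gives a 9:3:3:1 phenotypic ratio.
Under the 9:3:3:1 hypothesis (Σ ratio = 16, N = 2982):
  purple-stemmed cut-leaf: 2982 × 9/16 = 1677.375
  purple-stemmed potato-leaf: 2982 × 3/16 = 559.125
  green-stemmed cut-leaf: 2982 × 3/16 = 559.125
  green-stemmed potato-leaf: 2982 × 1/16 = 186.375
χ² = Σ (O − E)² / E
  purple-stemmed cut-leaf: (1628 − 1677.375)² / 1677.375 = 1.4534
  purple-stemmed potato-leaf: (563 − 559.125)² / 559.125 = 0.0269
  green-stemmed cut-leaf: (633 − 559.125)² / 559.125 = 9.7608
  green-stemmed potato-leaf: (158 − 186.375)² / 186.375 = 4.3200
χ² = 1.4534 + 0.0269 + 9.7608 + 4.3200 = 15.5611 ≈ 15.561

15.561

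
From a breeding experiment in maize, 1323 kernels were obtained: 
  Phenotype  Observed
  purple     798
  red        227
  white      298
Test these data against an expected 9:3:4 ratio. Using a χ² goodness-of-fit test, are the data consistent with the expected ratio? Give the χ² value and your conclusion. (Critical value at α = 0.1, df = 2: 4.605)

8.922; not consistent

The 9:3:4 ratio has 16 parts, so with N = 1323 the expected counts are:
  purple: 1323 × 9/16 = 744.1875
  red: 1323 × 3/16 = 248.0625
  white: 1323 × 4/16 = 330.75
χ² = Σ (O − E)² / E
  purple: (798 − 744.1875)² / 744.1875 = 3.8912
  red: (227 − 248.0625)² / 248.0625 = 1.7884
  white: (298 − 330.75)² / 330.75 = 3.2428
χ² = 3.8912 + 1.7884 + 3.2428 = 8.9224 ≈ 8.922
Degrees of freedom = 3 − 1 = 2; critical value at α = 0.1 is 4.605.
Since 8.922 > 4.605, we reject the null hypothesis — the data do not fit the 9:3:4 ratio.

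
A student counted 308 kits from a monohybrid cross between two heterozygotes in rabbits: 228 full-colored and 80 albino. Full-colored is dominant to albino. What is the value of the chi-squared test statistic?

0.156

For a monohybrid cross between heterozygotes with complete dominance, the expected phenotypic ratio is 3:1.
Expected counts for N = 308 under a 3:1 ratio (total parts = 4):
  full-colored: 308 × 3/4 = 231
  albino: 308 × 1/4 = 77
χ² = Σ (O − E)² / E
  full-colored: (228 − 231)² / 231 = 0.0390
  albino: (80 − 77)² / 77 = 0.1169
χ² = 0.0390 + 0.1169 = 0.1559 ≈ 0.156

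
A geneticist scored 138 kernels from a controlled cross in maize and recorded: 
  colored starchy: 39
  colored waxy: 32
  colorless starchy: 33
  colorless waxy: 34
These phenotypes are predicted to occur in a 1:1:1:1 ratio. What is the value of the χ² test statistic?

Under the 1:1:1:1 hypothesis (Σ ratio = 4, N = 138):
  colored starchy: 138 × 1/4 = 34.5
  colored waxy: 138 × 1/4 = 34.5
  colorless starchy: 138 × 1/4 = 34.5
  colorless waxy: 138 × 1/4 = 34.5
χ² = Σ (O − E)² / E
  colored starchy: (39 − 34.5)² / 34.5 = 0.5870
  colored waxy: (32 − 34.5)² / 34.5 = 0.1812
  colorless starchy: (33 − 34.5)² / 34.5 = 0.0652
  colorless waxy: (34 − 34.5)² / 34.5 = 0.0072
χ² = 0.5870 + 0.1812 + 0.0652 + 0.0072 = 0.8406 ≈ 0.841

0.841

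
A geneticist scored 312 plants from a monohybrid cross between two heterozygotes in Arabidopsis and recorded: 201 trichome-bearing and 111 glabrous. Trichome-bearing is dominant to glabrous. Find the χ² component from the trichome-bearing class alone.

4.654

For a monohybrid cross between heterozygotes with complete dominance, the expected phenotypic ratio is 3:1.
Under the 3:1 hypothesis (Σ ratio = 4, N = 312):
  trichome-bearing: 312 × 3/4 = 234
  glabrous: 312 × 1/4 = 78
Contribution of trichome-bearing: (201 − 234)² / 234 = 4.6538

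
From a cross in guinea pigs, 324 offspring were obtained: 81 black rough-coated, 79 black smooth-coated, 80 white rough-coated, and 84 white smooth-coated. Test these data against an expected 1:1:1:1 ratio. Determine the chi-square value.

0.173

Under the 1:1:1:1 hypothesis (Σ ratio = 4, N = 324):
  black rough-coated: 324 × 1/4 = 81
  black smooth-coated: 324 × 1/4 = 81
  white rough-coated: 324 × 1/4 = 81
  white smooth-coated: 324 × 1/4 = 81
χ² = Σ (O − E)² / E
  black rough-coated: (81 − 81)² / 81 = 0.0000
  black smooth-coated: (79 − 81)² / 81 = 0.0494
  white rough-coated: (80 − 81)² / 81 = 0.0123
  white smooth-coated: (84 − 81)² / 81 = 0.1111
χ² = 0.0000 + 0.0494 + 0.0123 + 0.1111 = 0.1728 ≈ 0.173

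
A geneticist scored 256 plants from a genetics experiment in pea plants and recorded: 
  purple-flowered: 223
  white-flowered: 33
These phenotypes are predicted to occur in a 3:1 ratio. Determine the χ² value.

20.021

Total ratio parts = 4. Expected numbers out of 256:
  purple-flowered: 256 × 3/4 = 192
  white-flowered: 256 × 1/4 = 64
χ² = Σ (O − E)² / E
  purple-flowered: (223 − 192)² / 192 = 5.0052
  white-flowered: (33 − 64)² / 64 = 15.0156
χ² = 5.0052 + 15.0156 = 20.0208 ≈ 20.021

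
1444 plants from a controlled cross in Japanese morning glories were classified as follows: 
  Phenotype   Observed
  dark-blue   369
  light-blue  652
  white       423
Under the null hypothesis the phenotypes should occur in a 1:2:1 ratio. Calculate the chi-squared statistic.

17.612

The 1:2:1 ratio has 4 parts, so with N = 1444 the expected counts are:
  dark-blue: 1444 × 1/4 = 361
  light-blue: 1444 × 2/4 = 722
  white: 1444 × 1/4 = 361
χ² = Σ (O − E)² / E
  dark-blue: (369 − 361)² / 361 = 0.1773
  light-blue: (652 − 722)² / 722 = 6.7867
  white: (423 − 361)² / 361 = 10.6482
χ² = 0.1773 + 6.7867 + 10.6482 = 17.6122 ≈ 17.612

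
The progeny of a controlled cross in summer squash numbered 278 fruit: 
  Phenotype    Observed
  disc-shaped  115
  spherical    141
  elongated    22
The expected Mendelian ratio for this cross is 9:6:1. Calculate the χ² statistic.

The 9:6:1 ratio has 16 parts, so with N = 278 the expected counts are:
  disc-shaped: 278 × 9/16 = 156.375
  spherical: 278 × 6/16 = 104.25
  elongated: 278 × 1/16 = 17.375
χ² = Σ (O − E)² / E
  disc-shaped: (115 − 156.375)² / 156.375 = 10.9473
  spherical: (141 − 104.25)² / 104.25 = 12.9550
  elongated: (22 − 17.375)² / 17.375 = 1.2311
χ² = 10.9473 + 12.9550 + 1.2311 = 25.1334 ≈ 25.133

25.133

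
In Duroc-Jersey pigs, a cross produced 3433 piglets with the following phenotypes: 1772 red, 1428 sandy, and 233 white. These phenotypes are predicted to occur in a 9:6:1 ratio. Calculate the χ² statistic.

The 9:6:1 ratio has 16 parts, so with N = 3433 the expected counts are:
  red: 3433 × 9/16 = 1931.0625
  sandy: 3433 × 6/16 = 1287.375
  white: 3433 × 1/16 = 214.5625
χ² = Σ (O − E)² / E
  red: (1772 − 1931.0625)² / 1931.0625 = 13.1021
  sandy: (1428 − 1287.375)² / 1287.375 = 15.3610
  white: (233 − 214.5625)² / 214.5625 = 1.5843
χ² = 13.1021 + 15.3610 + 1.5843 = 30.0474 ≈ 30.047

30.047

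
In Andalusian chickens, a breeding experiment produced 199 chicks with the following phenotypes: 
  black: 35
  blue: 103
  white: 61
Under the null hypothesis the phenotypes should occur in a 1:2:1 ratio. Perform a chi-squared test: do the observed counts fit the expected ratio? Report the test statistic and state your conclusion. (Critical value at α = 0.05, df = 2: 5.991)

Expected counts for N = 199 under a 1:2:1 ratio (total parts = 4):
  black: 199 × 1/4 = 49.75
  blue: 199 × 2/4 = 99.5
  white: 199 × 1/4 = 49.75
χ² = Σ (O − E)² / E
  black: (35 − 49.75)² / 49.75 = 4.3731
  blue: (103 − 99.5)² / 99.5 = 0.1231
  white: (61 − 49.75)² / 49.75 = 2.5440
χ² = 4.3731 + 0.1231 + 2.5440 = 7.0402 ≈ 7.040
Degrees of freedom = 3 − 1 = 2; critical value at α = 0.05 is 5.991.
Since 7.040 > 5.991, we reject the null hypothesis — the data do not fit the 1:2:1 ratio.

7.040; not consistent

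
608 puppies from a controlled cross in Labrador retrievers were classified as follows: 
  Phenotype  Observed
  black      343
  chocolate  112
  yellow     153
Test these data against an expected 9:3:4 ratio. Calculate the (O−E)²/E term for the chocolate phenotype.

Expected counts for N = 608 under a 9:3:4 ratio (total parts = 16):
  black: 608 × 9/16 = 342
  chocolate: 608 × 3/16 = 114
  yellow: 608 × 4/16 = 152
Contribution of chocolate: (112 − 114)² / 114 = 0.0351

0.035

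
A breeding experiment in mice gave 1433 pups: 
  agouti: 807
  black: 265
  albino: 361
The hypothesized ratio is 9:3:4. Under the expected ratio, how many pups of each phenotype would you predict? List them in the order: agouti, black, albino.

Expected counts for N = 1433 under a 9:3:4 ratio (total parts = 16):
  agouti: 1433 × 9/16 = 806.0625
  black: 1433 × 3/16 = 268.6875
  albino: 1433 × 4/16 = 358.25

806.0625, 268.6875, 358.25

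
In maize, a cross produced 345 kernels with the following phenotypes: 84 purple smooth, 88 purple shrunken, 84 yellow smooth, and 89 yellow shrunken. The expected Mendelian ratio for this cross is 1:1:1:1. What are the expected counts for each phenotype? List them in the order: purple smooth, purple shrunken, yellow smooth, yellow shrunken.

The 1:1:1:1 ratio has 4 parts, so with N = 345 the expected counts are:
  purple smooth: 345 × 1/4 = 86.25
  purple shrunken: 345 × 1/4 = 86.25
  yellow smooth: 345 × 1/4 = 86.25
  yellow shrunken: 345 × 1/4 = 86.25

86.25, 86.25, 86.25, 86.25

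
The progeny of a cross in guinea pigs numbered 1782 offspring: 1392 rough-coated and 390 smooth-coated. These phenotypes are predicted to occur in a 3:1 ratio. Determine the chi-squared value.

9.219

The 3:1 ratio has 4 parts, so with N = 1782 the expected counts are:
  rough-coated: 1782 × 3/4 = 1336.5
  smooth-coated: 1782 × 1/4 = 445.5
χ² = Σ (O − E)² / E
  rough-coated: (1392 − 1336.5)² / 1336.5 = 2.3047
  smooth-coated: (390 − 445.5)² / 445.5 = 6.9141
χ² = 2.3047 + 6.9141 = 9.2188 ≈ 9.219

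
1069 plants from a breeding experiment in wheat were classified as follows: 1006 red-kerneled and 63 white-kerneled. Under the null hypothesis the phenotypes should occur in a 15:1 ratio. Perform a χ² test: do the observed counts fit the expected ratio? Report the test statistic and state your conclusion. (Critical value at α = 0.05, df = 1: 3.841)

0.232; consistent

The 15:1 ratio has 16 parts, so with N = 1069 the expected counts are:
  red-kerneled: 1069 × 15/16 = 1002.1875
  white-kerneled: 1069 × 1/16 = 66.8125
χ² = Σ (O − E)² / E
  red-kerneled: (1006 − 1002.1875)² / 1002.1875 = 0.0145
  white-kerneled: (63 − 66.8125)² / 66.8125 = 0.2176
χ² = 0.0145 + 0.2176 = 0.2321 ≈ 0.232
Degrees of freedom = 2 − 1 = 1; critical value at α = 0.05 is 3.841.
Since 0.232 < 3.841, we fail to reject the null hypothesis — the data are consistent with the 15:1 ratio.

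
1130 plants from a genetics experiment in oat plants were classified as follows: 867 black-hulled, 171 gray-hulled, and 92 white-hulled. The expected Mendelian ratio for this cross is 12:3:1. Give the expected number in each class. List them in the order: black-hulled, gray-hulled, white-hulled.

The 12:3:1 ratio has 16 parts, so with N = 1130 the expected counts are:
  black-hulled: 1130 × 12/16 = 847.5
  gray-hulled: 1130 × 3/16 = 211.875
  white-hulled: 1130 × 1/16 = 70.625

847.5, 211.875, 70.625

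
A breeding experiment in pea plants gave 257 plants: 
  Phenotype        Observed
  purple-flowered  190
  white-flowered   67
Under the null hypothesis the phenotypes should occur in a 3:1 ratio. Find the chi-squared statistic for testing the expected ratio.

Under the 3:1 hypothesis (Σ ratio = 4, N = 257):
  purple-flowered: 257 × 3/4 = 192.75
  white-flowered: 257 × 1/4 = 64.25
χ² = Σ (O − E)² / E
  purple-flowered: (190 − 192.75)² / 192.75 = 0.0392
  white-flowered: (67 − 64.25)² / 64.25 = 0.1177
χ² = 0.0392 + 0.1177 = 0.1569 ≈ 0.157

0.157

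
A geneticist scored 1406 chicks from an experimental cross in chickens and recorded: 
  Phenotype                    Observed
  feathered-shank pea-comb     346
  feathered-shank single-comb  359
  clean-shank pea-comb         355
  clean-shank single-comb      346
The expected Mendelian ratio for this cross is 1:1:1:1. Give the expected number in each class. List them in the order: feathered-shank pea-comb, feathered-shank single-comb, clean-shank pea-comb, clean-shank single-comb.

Total ratio parts = 4. Expected numbers out of 1406:
  feathered-shank pea-comb: 1406 × 1/4 = 351.5
  feathered-shank single-comb: 1406 × 1/4 = 351.5
  clean-shank pea-comb: 1406 × 1/4 = 351.5
  clean-shank single-comb: 1406 × 1/4 = 351.5

351.5, 351.5, 351.5, 351.5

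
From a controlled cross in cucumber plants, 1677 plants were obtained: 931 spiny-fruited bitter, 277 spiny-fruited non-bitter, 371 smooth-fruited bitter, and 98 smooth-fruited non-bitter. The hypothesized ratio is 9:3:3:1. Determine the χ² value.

Total ratio parts = 16. Expected numbers out of 1677:
  spiny-fruited bitter: 1677 × 9/16 = 943.3125
  spiny-fruited non-bitter: 1677 × 3/16 = 314.4375
  smooth-fruited bitter: 1677 × 3/16 = 314.4375
  smooth-fruited non-bitter: 1677 × 1/16 = 104.8125
χ² = Σ (O − E)² / E
  spiny-fruited bitter: (931 − 943.3125)² / 943.3125 = 0.1607
  spiny-fruited non-bitter: (277 − 314.4375)² / 314.4375 = 4.4574
  smooth-fruited bitter: (371 − 314.4375)² / 314.4375 = 10.1747
  smooth-fruited non-bitter: (98 − 104.8125)² / 104.8125 = 0.4428
χ² = 0.1607 + 4.4574 + 10.1747 + 0.4428 = 15.2356 ≈ 15.236

15.236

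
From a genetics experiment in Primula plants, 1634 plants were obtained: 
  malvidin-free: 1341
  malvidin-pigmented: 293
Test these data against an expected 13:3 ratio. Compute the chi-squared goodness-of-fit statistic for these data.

0.719

The 13:3 ratio has 16 parts, so with N = 1634 the expected counts are:
  malvidin-free: 1634 × 13/16 = 1327.625
  malvidin-pigmented: 1634 × 3/16 = 306.375
χ² = Σ (O − E)² / E
  malvidin-free: (1341 − 1327.625)² / 1327.625 = 0.1347
  malvidin-pigmented: (293 − 306.375)² / 306.375 = 0.5839
χ² = 0.1347 + 0.5839 = 0.7186 ≈ 0.719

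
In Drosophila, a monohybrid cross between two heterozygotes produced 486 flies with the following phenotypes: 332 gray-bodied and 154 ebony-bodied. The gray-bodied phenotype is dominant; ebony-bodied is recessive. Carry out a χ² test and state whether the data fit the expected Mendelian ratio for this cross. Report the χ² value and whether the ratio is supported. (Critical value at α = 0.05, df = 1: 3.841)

11.591; not consistent

For a monohybrid cross between heterozygotes with complete dominance, the expected phenotypic ratio is 3:1.
Total ratio parts = 4. Expected numbers out of 486:
  gray-bodied: 486 × 3/4 = 364.5
  ebony-bodied: 486 × 1/4 = 121.5
χ² = Σ (O − E)² / E
  gray-bodied: (332 − 364.5)² / 364.5 = 2.8978
  ebony-bodied: (154 − 121.5)² / 121.5 = 8.6934
χ² = 2.8978 + 8.6934 = 11.5912 ≈ 11.591
Degrees of freedom = 2 − 1 = 1; critical value at α = 0.05 is 3.841.
Since 11.591 > 3.841, we reject the null hypothesis — the data do not fit the 3:1 ratio.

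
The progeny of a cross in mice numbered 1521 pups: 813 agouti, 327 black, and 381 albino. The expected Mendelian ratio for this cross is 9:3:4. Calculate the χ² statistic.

8.249

The 9:3:4 ratio has 16 parts, so with N = 1521 the expected counts are:
  agouti: 1521 × 9/16 = 855.5625
  black: 1521 × 3/16 = 285.1875
  albino: 1521 × 4/16 = 380.25
χ² = Σ (O − E)² / E
  agouti: (813 − 855.5625)² / 855.5625 = 2.1174
  black: (327 − 285.1875)² / 285.1875 = 6.1303
  albino: (381 − 380.25)² / 380.25 = 0.0015
χ² = 2.1174 + 6.1303 + 0.0015 = 8.2492 ≈ 8.249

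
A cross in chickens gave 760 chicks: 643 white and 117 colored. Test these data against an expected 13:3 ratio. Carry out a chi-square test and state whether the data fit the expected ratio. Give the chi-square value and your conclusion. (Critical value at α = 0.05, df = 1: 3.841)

Expected counts for N = 760 under a 13:3 ratio (total parts = 16):
  white: 760 × 13/16 = 617.5
  colored: 760 × 3/16 = 142.5
χ² = Σ (O − E)² / E
  white: (643 − 617.5)² / 617.5 = 1.0530
  colored: (117 − 142.5)² / 142.5 = 4.5632
χ² = 1.0530 + 4.5632 = 5.6162 ≈ 5.616
Degrees of freedom = 2 − 1 = 1; critical value at α = 0.05 is 3.841.
Since 5.616 > 3.841, we reject the null hypothesis — the data do not fit the 13:3 ratio.

5.616; not consistent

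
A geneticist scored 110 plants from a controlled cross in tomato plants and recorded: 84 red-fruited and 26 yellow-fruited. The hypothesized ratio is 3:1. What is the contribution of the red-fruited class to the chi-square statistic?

0.027

The 3:1 ratio has 4 parts, so with N = 110 the expected counts are:
  red-fruited: 110 × 3/4 = 82.5
  yellow-fruited: 110 × 1/4 = 27.5
Contribution of red-fruited: (84 − 82.5)² / 82.5 = 0.0273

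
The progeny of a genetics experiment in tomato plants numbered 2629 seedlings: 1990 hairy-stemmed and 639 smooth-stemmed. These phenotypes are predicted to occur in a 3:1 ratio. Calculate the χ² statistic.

0.676

Under the 3:1 hypothesis (Σ ratio = 4, N = 2629):
  hairy-stemmed: 2629 × 3/4 = 1971.75
  smooth-stemmed: 2629 × 1/4 = 657.25
χ² = Σ (O − E)² / E
  hairy-stemmed: (1990 − 1971.75)² / 1971.75 = 0.1689
  smooth-stemmed: (639 − 657.25)² / 657.25 = 0.5068
χ² = 0.1689 + 0.5068 = 0.6757 ≈ 0.676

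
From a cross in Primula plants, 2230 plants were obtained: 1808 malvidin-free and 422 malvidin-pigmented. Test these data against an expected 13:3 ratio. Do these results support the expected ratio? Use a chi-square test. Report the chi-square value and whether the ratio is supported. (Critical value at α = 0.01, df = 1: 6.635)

0.044; consistent

The 13:3 ratio has 16 parts, so with N = 2230 the expected counts are:
  malvidin-free: 2230 × 13/16 = 1811.875
  malvidin-pigmented: 2230 × 3/16 = 418.125
χ² = Σ (O − E)² / E
  malvidin-free: (1808 − 1811.875)² / 1811.875 = 0.0083
  malvidin-pigmented: (422 − 418.125)² / 418.125 = 0.0359
χ² = 0.0083 + 0.0359 = 0.0442 ≈ 0.044
Degrees of freedom = 2 − 1 = 1; critical value at α = 0.01 is 6.635.
Since 0.044 < 6.635, we fail to reject the null hypothesis — the data are consistent with the 13:3 ratio.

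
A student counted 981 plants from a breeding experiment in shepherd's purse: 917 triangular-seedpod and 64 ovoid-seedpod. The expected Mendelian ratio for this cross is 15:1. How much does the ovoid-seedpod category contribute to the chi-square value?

Under the 15:1 hypothesis (Σ ratio = 16, N = 981):
  triangular-seedpod: 981 × 15/16 = 919.6875
  ovoid-seedpod: 981 × 1/16 = 61.3125
Contribution of ovoid-seedpod: (64 − 61.3125)² / 61.3125 = 0.1178

0.118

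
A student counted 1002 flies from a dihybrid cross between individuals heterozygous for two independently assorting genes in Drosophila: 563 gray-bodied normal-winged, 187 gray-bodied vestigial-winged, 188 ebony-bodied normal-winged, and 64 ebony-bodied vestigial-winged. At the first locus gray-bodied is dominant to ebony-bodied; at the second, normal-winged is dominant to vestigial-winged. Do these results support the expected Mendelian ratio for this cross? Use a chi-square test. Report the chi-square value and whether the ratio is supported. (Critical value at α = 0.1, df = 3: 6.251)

A dihybrid F₂ with independent assortment and complete dominance at both loci gives a 9:3:3:1 phenotypic ratio.
Expected counts for N = 1002 under a 9:3:3:1 ratio (total parts = 16):
  gray-bodied normal-winged: 1002 × 9/16 = 563.625
  gray-bodied vestigial-winged: 1002 × 3/16 = 187.875
  ebony-bodied normal-winged: 1002 × 3/16 = 187.875
  ebony-bodied vestigial-winged: 1002 × 1/16 = 62.625
χ² = Σ (O − E)² / E
  gray-bodied normal-winged: (563 − 563.625)² / 563.625 = 0.0007
  gray-bodied vestigial-winged: (187 − 187.875)² / 187.875 = 0.0041
  ebony-bodied normal-winged: (188 − 187.875)² / 187.875 = 0.0001
  ebony-bodied vestigial-winged: (64 − 62.625)² / 62.625 = 0.0302
χ² = 0.0007 + 0.0041 + 0.0001 + 0.0302 = 0.0351 ≈ 0.035
Degrees of freedom = 4 − 1 = 3; critical value at α = 0.1 is 6.251.
Since 0.035 < 6.251, we fail to reject the null hypothesis — the data are consistent with the 9:3:3:1 ratio.

0.035; consistent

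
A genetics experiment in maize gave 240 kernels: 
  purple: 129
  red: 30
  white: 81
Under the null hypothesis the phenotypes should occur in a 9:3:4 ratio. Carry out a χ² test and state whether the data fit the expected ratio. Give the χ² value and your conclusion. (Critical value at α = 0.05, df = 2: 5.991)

12.617; not consistent

Total ratio parts = 16. Expected numbers out of 240:
  purple: 240 × 9/16 = 135
  red: 240 × 3/16 = 45
  white: 240 × 4/16 = 60
χ² = Σ (O − E)² / E
  purple: (129 − 135)² / 135 = 0.2667
  red: (30 − 45)² / 45 = 5.0000
  white: (81 − 60)² / 60 = 7.3500
χ² = 0.2667 + 5.0000 + 7.3500 = 12.6167 ≈ 12.617
Degrees of freedom = 3 − 1 = 2; critical value at α = 0.05 is 5.991.
Since 12.617 > 5.991, we reject the null hypothesis — the data do not fit the 9:3:4 ratio.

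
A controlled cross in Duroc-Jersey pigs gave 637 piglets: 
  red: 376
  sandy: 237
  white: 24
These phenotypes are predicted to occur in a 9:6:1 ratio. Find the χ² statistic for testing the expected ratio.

7.168

The 9:6:1 ratio has 16 parts, so with N = 637 the expected counts are:
  red: 637 × 9/16 = 358.3125
  sandy: 637 × 6/16 = 238.875
  white: 637 × 1/16 = 39.8125
χ² = Σ (O − E)² / E
  red: (376 − 358.3125)² / 358.3125 = 0.8731
  sandy: (237 − 238.875)² / 238.875 = 0.0147
  white: (24 − 39.8125)² / 39.8125 = 6.2803
χ² = 0.8731 + 0.0147 + 6.2803 = 7.1681 ≈ 7.168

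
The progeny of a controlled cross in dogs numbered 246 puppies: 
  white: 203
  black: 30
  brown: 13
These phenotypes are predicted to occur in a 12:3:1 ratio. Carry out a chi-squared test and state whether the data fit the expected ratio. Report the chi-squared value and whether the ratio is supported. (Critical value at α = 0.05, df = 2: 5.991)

Under the 12:3:1 hypothesis (Σ ratio = 16, N = 246):
  white: 246 × 12/16 = 184.5
  black: 246 × 3/16 = 46.125
  brown: 246 × 1/16 = 15.375
χ² = Σ (O − E)² / E
  white: (203 − 184.5)² / 184.5 = 1.8550
  black: (30 − 46.125)² / 46.125 = 5.6372
  brown: (13 − 15.375)² / 15.375 = 0.3669
χ² = 1.8550 + 5.6372 + 0.3669 = 7.8591 ≈ 7.859
Degrees of freedom = 3 − 1 = 2; critical value at α = 0.05 is 5.991.
Since 7.859 > 5.991, we reject the null hypothesis — the data do not fit the 12:3:1 ratio.

7.859; not consistent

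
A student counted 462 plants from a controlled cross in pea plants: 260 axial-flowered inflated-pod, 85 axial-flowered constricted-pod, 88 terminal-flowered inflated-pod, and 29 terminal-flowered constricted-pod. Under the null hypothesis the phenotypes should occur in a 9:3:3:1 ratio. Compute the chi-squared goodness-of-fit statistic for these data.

0.053

Under the 9:3:3:1 hypothesis (Σ ratio = 16, N = 462):
  axial-flowered inflated-pod: 462 × 9/16 = 259.875
  axial-flowered constricted-pod: 462 × 3/16 = 86.625
  terminal-flowered inflated-pod: 462 × 3/16 = 86.625
  terminal-flowered constricted-pod: 462 × 1/16 = 28.875
χ² = Σ (O − E)² / E
  axial-flowered inflated-pod: (260 − 259.875)² / 259.875 = 0.0001
  axial-flowered constricted-pod: (85 − 86.625)² / 86.625 = 0.0305
  terminal-flowered inflated-pod: (88 − 86.625)² / 86.625 = 0.0218
  terminal-flowered constricted-pod: (29 − 28.875)² / 28.875 = 0.0005
χ² = 0.0001 + 0.0305 + 0.0218 + 0.0005 = 0.0529 ≈ 0.053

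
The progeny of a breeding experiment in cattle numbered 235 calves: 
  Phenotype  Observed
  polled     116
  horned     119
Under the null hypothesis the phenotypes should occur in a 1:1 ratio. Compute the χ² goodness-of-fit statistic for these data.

Total ratio parts = 2. Expected numbers out of 235:
  polled: 235 × 1/2 = 117.5
  horned: 235 × 1/2 = 117.5
χ² = Σ (O − E)² / E
  polled: (116 − 117.5)² / 117.5 = 0.0191
  horned: (119 − 117.5)² / 117.5 = 0.0191
χ² = 0.0191 + 0.0191 = 0.0382 ≈ 0.038

0.038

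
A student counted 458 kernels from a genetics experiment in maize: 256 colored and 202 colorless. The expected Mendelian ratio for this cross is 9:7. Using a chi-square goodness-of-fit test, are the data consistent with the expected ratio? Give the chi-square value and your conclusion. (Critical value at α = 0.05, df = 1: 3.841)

The 9:7 ratio has 16 parts, so with N = 458 the expected counts are:
  colored: 458 × 9/16 = 257.625
  colorless: 458 × 7/16 = 200.375
χ² = Σ (O − E)² / E
  colored: (256 − 257.625)² / 257.625 = 0.0102
  colorless: (202 − 200.375)² / 200.375 = 0.0132
χ² = 0.0102 + 0.0132 = 0.0234 ≈ 0.023
Degrees of freedom = 2 − 1 = 1; critical value at α = 0.05 is 3.841.
Since 0.023 < 3.841, we fail to reject the null hypothesis — the data are consistent with the 9:7 ratio.

0.023; consistent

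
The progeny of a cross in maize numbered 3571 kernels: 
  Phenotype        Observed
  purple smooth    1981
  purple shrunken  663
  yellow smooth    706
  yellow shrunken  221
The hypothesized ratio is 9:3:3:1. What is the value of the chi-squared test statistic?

Total ratio parts = 16. Expected numbers out of 3571:
  purple smooth: 3571 × 9/16 = 2008.6875
  purple shrunken: 3571 × 3/16 = 669.5625
  yellow smooth: 3571 × 3/16 = 669.5625
  yellow shrunken: 3571 × 1/16 = 223.1875
χ² = Σ (O − E)² / E
  purple smooth: (1981 − 2008.6875)² / 2008.6875 = 0.3816
  purple shrunken: (663 − 669.5625)² / 669.5625 = 0.0643
  yellow smooth: (706 − 669.5625)² / 669.5625 = 1.9829
  yellow shrunken: (221 − 223.1875)² / 223.1875 = 0.0214
χ² = 0.3816 + 0.0643 + 1.9829 + 0.0214 = 2.4502 ≈ 2.450

2.450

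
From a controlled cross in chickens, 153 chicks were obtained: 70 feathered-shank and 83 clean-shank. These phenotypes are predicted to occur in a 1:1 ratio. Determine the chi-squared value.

Under the 1:1 hypothesis (Σ ratio = 2, N = 153):
  feathered-shank: 153 × 1/2 = 76.5
  clean-shank: 153 × 1/2 = 76.5
χ² = Σ (O − E)² / E
  feathered-shank: (70 − 76.5)² / 76.5 = 0.5523
  clean-shank: (83 − 76.5)² / 76.5 = 0.5523
χ² = 0.5523 + 0.5523 = 1.1046 ≈ 1.105

1.105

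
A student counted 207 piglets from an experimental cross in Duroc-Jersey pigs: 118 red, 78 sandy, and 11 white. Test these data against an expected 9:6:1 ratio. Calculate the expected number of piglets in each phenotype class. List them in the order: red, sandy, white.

Expected counts for N = 207 under a 9:6:1 ratio (total parts = 16):
  red: 207 × 9/16 = 116.4375
  sandy: 207 × 6/16 = 77.625
  white: 207 × 1/16 = 12.9375

116.4375, 77.625, 12.9375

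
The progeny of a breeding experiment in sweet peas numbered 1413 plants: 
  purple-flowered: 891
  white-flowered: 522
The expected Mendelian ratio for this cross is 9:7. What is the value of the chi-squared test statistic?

Expected counts for N = 1413 under a 9:7 ratio (total parts = 16):
  purple-flowered: 1413 × 9/16 = 794.8125
  white-flowered: 1413 × 7/16 = 618.1875
χ² = Σ (O − E)² / E
  purple-flowered: (891 − 794.8125)² / 794.8125 = 11.6405
  white-flowered: (522 − 618.1875)² / 618.1875 = 14.9664
χ² = 11.6405 + 14.9664 = 26.6069 ≈ 26.607

26.607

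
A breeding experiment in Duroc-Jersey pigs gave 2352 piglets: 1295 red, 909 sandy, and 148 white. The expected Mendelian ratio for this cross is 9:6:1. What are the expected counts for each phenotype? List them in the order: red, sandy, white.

Total ratio parts = 16. Expected numbers out of 2352:
  red: 2352 × 9/16 = 1323
  sandy: 2352 × 6/16 = 882
  white: 2352 × 1/16 = 147

1323, 882, 147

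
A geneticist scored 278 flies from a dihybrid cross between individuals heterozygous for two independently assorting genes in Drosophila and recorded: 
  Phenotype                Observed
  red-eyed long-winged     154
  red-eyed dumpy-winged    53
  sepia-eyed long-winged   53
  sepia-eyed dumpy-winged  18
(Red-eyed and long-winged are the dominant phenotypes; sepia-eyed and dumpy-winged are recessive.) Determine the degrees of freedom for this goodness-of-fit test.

A dihybrid F₂ with independent assortment and complete dominance at both loci gives a 9:3:3:1 phenotypic ratio.
A goodness-of-fit test with 4 phenotype classes has df = 4 − 1 = 3.

3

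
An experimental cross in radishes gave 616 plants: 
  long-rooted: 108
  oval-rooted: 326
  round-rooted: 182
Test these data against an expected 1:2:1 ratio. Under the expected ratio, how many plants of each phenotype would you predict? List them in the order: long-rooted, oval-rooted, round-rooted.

154, 308, 154

Under the 1:2:1 hypothesis (Σ ratio = 4, N = 616):
  long-rooted: 616 × 1/4 = 154
  oval-rooted: 616 × 2/4 = 308
  round-rooted: 616 × 1/4 = 154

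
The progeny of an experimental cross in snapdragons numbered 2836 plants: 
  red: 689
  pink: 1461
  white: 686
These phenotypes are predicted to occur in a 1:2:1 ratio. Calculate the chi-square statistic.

Under the 1:2:1 hypothesis (Σ ratio = 4, N = 2836):
  red: 2836 × 1/4 = 709
  pink: 2836 × 2/4 = 1418
  white: 2836 × 1/4 = 709
χ² = Σ (O − E)² / E
  red: (689 − 709)² / 709 = 0.5642
  pink: (1461 − 1418)² / 1418 = 1.3039
  white: (686 − 709)² / 709 = 0.7461
χ² = 0.5642 + 1.3039 + 0.7461 = 2.6142 ≈ 2.614

2.614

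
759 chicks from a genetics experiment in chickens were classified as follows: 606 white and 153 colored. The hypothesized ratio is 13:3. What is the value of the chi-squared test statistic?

0.988

Total ratio parts = 16. Expected numbers out of 759:
  white: 759 × 13/16 = 616.6875
  colored: 759 × 3/16 = 142.3125
χ² = Σ (O − E)² / E
  white: (606 − 616.6875)² / 616.6875 = 0.1852
  colored: (153 − 142.3125)² / 142.3125 = 0.8026
χ² = 0.1852 + 0.8026 = 0.9878 ≈ 0.988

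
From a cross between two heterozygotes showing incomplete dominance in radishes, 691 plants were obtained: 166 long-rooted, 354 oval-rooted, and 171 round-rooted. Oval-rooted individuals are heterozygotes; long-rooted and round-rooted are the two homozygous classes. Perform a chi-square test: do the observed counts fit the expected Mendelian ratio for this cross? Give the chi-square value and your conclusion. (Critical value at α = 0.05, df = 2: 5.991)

With incomplete dominance, a heterozygote × heterozygote cross gives a 1:2:1 phenotypic ratio.
Total ratio parts = 4. Expected numbers out of 691:
  long-rooted: 691 × 1/4 = 172.75
  oval-rooted: 691 × 2/4 = 345.5
  round-rooted: 691 × 1/4 = 172.75
χ² = Σ (O − E)² / E
  long-rooted: (166 − 172.75)² / 172.75 = 0.2637
  oval-rooted: (354 − 345.5)² / 345.5 = 0.2091
  round-rooted: (171 − 172.75)² / 172.75 = 0.0177
χ² = 0.2637 + 0.2091 + 0.0177 = 0.4905 ≈ 0.491
Degrees of freedom = 3 − 1 = 2; critical value at α = 0.05 is 5.991.
Since 0.491 < 5.991, we fail to reject the null hypothesis — the data are consistent with the 1:2:1 ratio.

0.491; consistent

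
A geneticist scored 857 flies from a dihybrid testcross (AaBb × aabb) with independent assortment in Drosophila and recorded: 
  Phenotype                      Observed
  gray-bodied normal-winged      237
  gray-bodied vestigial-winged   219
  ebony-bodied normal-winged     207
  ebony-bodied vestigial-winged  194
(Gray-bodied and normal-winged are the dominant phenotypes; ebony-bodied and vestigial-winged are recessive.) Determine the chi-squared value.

4.680

A dihybrid testcross with independent assortment gives a 1:1:1:1 ratio.
Under the 1:1:1:1 hypothesis (Σ ratio = 4, N = 857):
  gray-bodied normal-winged: 857 × 1/4 = 214.25
  gray-bodied vestigial-winged: 857 × 1/4 = 214.25
  ebony-bodied normal-winged: 857 × 1/4 = 214.25
  ebony-bodied vestigial-winged: 857 × 1/4 = 214.25
χ² = Σ (O − E)² / E
  gray-bodied normal-winged: (237 − 214.25)² / 214.25 = 2.4157
  gray-bodied vestigial-winged: (219 − 214.25)² / 214.25 = 0.1053
  ebony-bodied normal-winged: (207 − 214.25)² / 214.25 = 0.2453
  ebony-bodied vestigial-winged: (194 − 214.25)² / 214.25 = 1.9139
χ² = 2.4157 + 0.1053 + 0.2453 + 1.9139 = 4.6802 ≈ 4.680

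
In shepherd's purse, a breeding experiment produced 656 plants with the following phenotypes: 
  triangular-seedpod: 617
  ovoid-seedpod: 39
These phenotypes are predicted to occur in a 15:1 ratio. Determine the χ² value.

0.104

The 15:1 ratio has 16 parts, so with N = 656 the expected counts are:
  triangular-seedpod: 656 × 15/16 = 615
  ovoid-seedpod: 656 × 1/16 = 41
χ² = Σ (O − E)² / E
  triangular-seedpod: (617 − 615)² / 615 = 0.0065
  ovoid-seedpod: (39 − 41)² / 41 = 0.0976
χ² = 0.0065 + 0.0976 = 0.1041 ≈ 0.104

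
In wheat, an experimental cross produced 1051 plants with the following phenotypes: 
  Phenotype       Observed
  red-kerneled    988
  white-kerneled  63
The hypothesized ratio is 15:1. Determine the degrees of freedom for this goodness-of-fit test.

1

A goodness-of-fit test with 2 phenotype classes has df = 2 − 1 = 1.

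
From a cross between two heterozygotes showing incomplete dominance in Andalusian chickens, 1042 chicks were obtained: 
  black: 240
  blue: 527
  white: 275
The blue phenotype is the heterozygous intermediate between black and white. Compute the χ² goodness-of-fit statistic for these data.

2.489

With incomplete dominance, a heterozygote × heterozygote cross gives a 1:2:1 phenotypic ratio.
Under the 1:2:1 hypothesis (Σ ratio = 4, N = 1042):
  black: 1042 × 1/4 = 260.5
  blue: 1042 × 2/4 = 521
  white: 1042 × 1/4 = 260.5
χ² = Σ (O − E)² / E
  black: (240 − 260.5)² / 260.5 = 1.6132
  blue: (527 − 521)² / 521 = 0.0691
  white: (275 − 260.5)² / 260.5 = 0.8071
χ² = 1.6132 + 0.0691 + 0.8071 = 2.4894 ≈ 2.489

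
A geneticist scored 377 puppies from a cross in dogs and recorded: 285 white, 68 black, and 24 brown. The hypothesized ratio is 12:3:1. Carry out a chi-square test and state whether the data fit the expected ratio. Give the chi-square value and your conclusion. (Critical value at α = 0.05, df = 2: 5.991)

Expected counts for N = 377 under a 12:3:1 ratio (total parts = 16):
  white: 377 × 12/16 = 282.75
  black: 377 × 3/16 = 70.6875
  brown: 377 × 1/16 = 23.5625
χ² = Σ (O − E)² / E
  white: (285 − 282.75)² / 282.75 = 0.0179
  black: (68 − 70.6875)² / 70.6875 = 0.1022
  brown: (24 − 23.5625)² / 23.5625 = 0.0081
χ² = 0.0179 + 0.1022 + 0.0081 = 0.1282 ≈ 0.128
Degrees of freedom = 3 − 1 = 2; critical value at α = 0.05 is 5.991.
Since 0.128 < 5.991, we fail to reject the null hypothesis — the data are consistent with the 12:3:1 ratio.

0.128; consistent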